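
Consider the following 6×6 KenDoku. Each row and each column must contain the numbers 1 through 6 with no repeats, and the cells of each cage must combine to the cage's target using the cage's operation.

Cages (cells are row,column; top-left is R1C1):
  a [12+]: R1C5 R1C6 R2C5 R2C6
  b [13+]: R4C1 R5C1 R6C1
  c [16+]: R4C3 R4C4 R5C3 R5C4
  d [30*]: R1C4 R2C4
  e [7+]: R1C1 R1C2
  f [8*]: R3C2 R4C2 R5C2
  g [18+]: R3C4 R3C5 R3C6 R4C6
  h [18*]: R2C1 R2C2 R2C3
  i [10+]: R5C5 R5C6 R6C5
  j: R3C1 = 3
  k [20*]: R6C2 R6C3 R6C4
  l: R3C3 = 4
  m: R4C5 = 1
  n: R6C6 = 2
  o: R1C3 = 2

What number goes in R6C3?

Cage o is a single given cell, which forces R1C3 = 2.
J is a freebie; hence R3C1 = 3.
L is a freebie, leaving R3C3 = 4.
Cage m is given, which forces R4C5 = 1.
Cage n is given; hence R6C6 = 2.
In row 2, 2 can only go at R2C5, so R2C5 = 2.
Row 2 needs a 4, and only R2C6 is open for it.
Cage a needs sum 12, so R1C5 = 5.
The 4 cells of cage a must have sum 12, which forces R1C6 = 1.
5 is placed in column 5, which forces R3C5 = 6.
6 is placed in row 3, so R3C6 = 5.
Column 6 already has 5, leaving R4C6 = 6.
Column 6 now contains 1, leaving R5C6 = 3.
The two cells of cage e must have sum 7, so R1C1 = 4.
Cage e's pair has sum 7, leaving R1C2 = 3.
Row 1 now contains 5, leaving R1C4 = 6.
The two cells of cage d must have product 30, so R2C4 = 5.
Cage g has sum 18, which forces R3C4 = 1.
Column 4 now contains 1, which forces R5C4 = 2.
3 is placed in row 5, leaving R5C5 = 4.
Column 4 now contains 1, leaving R6C4 = 4.
Cage i needs sum 10, which forces R6C5 = 3.
Cage h needs product 18, so R2C3 = 3.
1 is placed in row 3, leaving R3C2 = 2.
The 3 cells of cage b must have sum 13; hence R4C1 = 2.
Cage f needs product 8, which forces R4C2 = 4.
The 4 cells of cage c must have sum 16, so R4C3 = 5.
Column 4 now contains 4, which forces R4C4 = 3.
4 is placed in row 5; hence R5C2 = 1.
Cage c needs sum 16, which forces R5C3 = 6.
1 is placed in column 2; hence R6C2 = 5.
5 is placed in column 3, which forces R6C3 = 1.
Cage h needs product 18, which forces R2C1 = 1.
1 is placed in column 2, leaving R2C2 = 6.
Row 5 already has 6, leaving R5C1 = 5.
Row 6 now contains 5, which forces R6C1 = 6.
Completed grid: 4 3 2 6 5 1 / 1 6 3 5 2 4 / 3 2 4 1 6 5 / 2 4 5 3 1 6 / 5 1 6 2 4 3 / 6 5 1 4 3 2.

1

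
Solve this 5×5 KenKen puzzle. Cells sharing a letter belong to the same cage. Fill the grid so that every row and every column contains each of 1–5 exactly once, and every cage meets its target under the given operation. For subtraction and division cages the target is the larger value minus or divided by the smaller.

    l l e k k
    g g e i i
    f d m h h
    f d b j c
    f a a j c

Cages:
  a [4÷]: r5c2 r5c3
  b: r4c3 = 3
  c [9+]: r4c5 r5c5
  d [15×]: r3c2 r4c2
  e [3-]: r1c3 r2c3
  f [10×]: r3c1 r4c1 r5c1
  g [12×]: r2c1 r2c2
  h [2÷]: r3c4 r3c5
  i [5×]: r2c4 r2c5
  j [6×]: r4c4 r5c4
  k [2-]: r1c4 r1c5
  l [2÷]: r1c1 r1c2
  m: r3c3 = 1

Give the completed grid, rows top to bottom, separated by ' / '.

Cage m is a single given cell; hence r3c3 = 1.
B is a freebie, leaving r4c3 = 3.
Row 4 already has 3, so r4c4 = 2.
Column 3 already has 1, so r5c3 = 4.
Column 4 already has 2, which forces r5c4 = 3.
Row 5 now contains 4; hence r5c5 = 5.
Cage i needs two cells with product 5, which forces r2c4 = 5.
Column 5 already has 5, which forces r2c5 = 1.
Cage d needs two cells with product 15, which forces r3c2 = 3.
Column 4 already has 2, so r3c4 = 4.
Cage h needs two cells with quotient 2, leaving r3c5 = 2.
Row 4 already has 3; hence r4c2 = 5.
Column 5 already has 5, which forces r4c5 = 4.
Row 5 now contains 4, so r5c2 = 1.
Cage e needs two cells with difference 3; hence r1c3 = 5.
Column 4 now contains 4, which forces r1c4 = 1.
2 is placed in column 5, which forces r1c5 = 3.
Cage g needs two cells with product 12, so r2c1 = 3.
Column 2 now contains 3, so r2c2 = 4.
Row 2 now contains 5, so r2c3 = 2.
Row 3 now contains 2, so r3c1 = 5.
5 is placed in row 4, so r4c1 = 1.
Row 5 already has 1, so r5c1 = 2.
2 is placed in column 1, so r1c1 = 4.
Column 2 now contains 4, so r1c2 = 2.

4 2 5 1 3 / 3 4 2 5 1 / 5 3 1 4 2 / 1 5 3 2 4 / 2 1 4 3 5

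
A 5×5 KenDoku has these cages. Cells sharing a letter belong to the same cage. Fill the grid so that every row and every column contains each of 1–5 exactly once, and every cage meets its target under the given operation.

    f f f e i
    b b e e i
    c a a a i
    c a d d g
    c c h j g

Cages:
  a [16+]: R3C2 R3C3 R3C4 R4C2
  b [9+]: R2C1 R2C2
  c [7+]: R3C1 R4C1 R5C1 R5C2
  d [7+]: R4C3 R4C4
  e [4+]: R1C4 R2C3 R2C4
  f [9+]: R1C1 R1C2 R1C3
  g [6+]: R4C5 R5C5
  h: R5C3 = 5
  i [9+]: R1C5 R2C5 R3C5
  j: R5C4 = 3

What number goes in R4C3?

3

Cage e has sum 4, so R1C4 = 1.
The 3 cells of cage e must have sum 4, leaving R2C3 = 1.
The 3 cells of cage e must have sum 4, which forces R2C4 = 2.
The 4 cells of cage c must have sum 7, which forces R5C2 = 1.
H is a freebie, so R5C3 = 5.
Cage j is given, which forces R5C4 = 3.
Row 5 now contains 3, which forces R5C1 = 2.
2 is placed in row 5, which forces R5C5 = 4.
Cage i has sum 9, so R3C5 = 1.
Column 5 now contains 4, which forces R4C5 = 2.
Row 3 now contains 1; hence R3C1 = 3.
The 4 cells of cage c must have sum 7; hence R4C1 = 1.
Row 4 now contains 2; hence R4C3 = 3.
Cage d needs two cells with sum 7, so R4C4 = 4.
Column 1 now contains 3, so R1C1 = 4.
The 3 cells of cage f must have sum 9, so R1C2 = 3.
Cage f has sum 9, which forces R1C3 = 2.
3 is placed in row 1, so R1C5 = 5.
Column 1 now contains 4, so R2C1 = 5.
Row 2 already has 5; hence R2C2 = 4.
5 is placed in column 5, leaving R2C5 = 3.
Column 2 now contains 4, so R3C2 = 2.
Column 3 now contains 2, so R3C3 = 4.
Column 4 already has 4, so R3C4 = 5.
Row 4 already has 4, which forces R4C2 = 5.
Filled in: 4 3 2 1 5 / 5 4 1 2 3 / 3 2 4 5 1 / 1 5 3 4 2 / 2 1 5 3 4.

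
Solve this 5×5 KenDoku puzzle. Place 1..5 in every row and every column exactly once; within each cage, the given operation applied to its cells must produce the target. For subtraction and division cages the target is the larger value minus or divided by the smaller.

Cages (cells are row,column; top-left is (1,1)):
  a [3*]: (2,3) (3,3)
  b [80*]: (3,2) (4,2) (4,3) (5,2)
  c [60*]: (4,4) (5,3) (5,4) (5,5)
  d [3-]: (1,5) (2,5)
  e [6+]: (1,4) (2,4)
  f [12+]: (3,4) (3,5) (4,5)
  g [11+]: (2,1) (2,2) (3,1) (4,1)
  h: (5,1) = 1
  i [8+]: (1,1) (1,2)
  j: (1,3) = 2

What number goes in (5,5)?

2

Cage j is a single given cell, which forces (1,3) = 2.
Column 3 already has 2, which forces (4,3) = 4.
Cage h is given, leaving (5,1) = 1.
In row 5, 2 can only go at (5,5), so (5,5) = 2.
Cage c has product 60, so (4,4) = 2.
The only place for 4 in row 1 is (1,5).
Column 5 already has 4, leaving (2,5) = 1.
The 3 cells of cage f must have sum 12; hence (3,4) = 4.
The two cells of cage e must have sum 6; hence (1,4) = 1.
Cage g needs sum 11; hence (2,1) = 4.
Row 2 already has 1, leaving (2,2) = 2.
Row 2 already has 1, leaving (2,3) = 3.
Row 2 already has 1, so (2,4) = 5.
Cage g needs sum 11; hence (3,1) = 2.
The two cells of cage a must have product 3, so (3,3) = 1.
Cage g has sum 11; hence (4,1) = 3.
Row 4 already has 3, so (4,5) = 5.
The 4 cells of cage b must have product 80, which forces (5,2) = 4.
Column 3 now contains 3, so (5,3) = 5.
Column 4 already has 5, so (5,4) = 3.
Column 1 already has 3, so (1,1) = 5.
The two cells of cage i must have sum 8, which forces (1,2) = 3.
Row 3 now contains 1, which forces (3,2) = 5.
Column 5 now contains 5, so (3,5) = 3.
5 is placed in row 4, so (4,2) = 1.
Filled in: 5 3 2 1 4 / 4 2 3 5 1 / 2 5 1 4 3 / 3 1 4 2 5 / 1 4 5 3 2.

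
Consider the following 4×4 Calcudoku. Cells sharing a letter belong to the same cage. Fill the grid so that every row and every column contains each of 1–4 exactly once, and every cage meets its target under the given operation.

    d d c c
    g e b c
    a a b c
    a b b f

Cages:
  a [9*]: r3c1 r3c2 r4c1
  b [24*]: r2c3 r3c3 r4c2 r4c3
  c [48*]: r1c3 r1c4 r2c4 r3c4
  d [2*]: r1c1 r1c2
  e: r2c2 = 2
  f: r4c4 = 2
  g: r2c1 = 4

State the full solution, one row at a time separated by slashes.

2 1 4 3 / 4 2 3 1 / 1 3 2 4 / 3 4 1 2

Cage g is given, which forces r2c1 = 4.
Cage e is given, which forces r2c2 = 2.
Cage a needs product 9, which forces r3c1 = 1.
Cage a has product 9, leaving r3c2 = 3.
Cage a needs product 9; hence r4c1 = 3.
Cage f is given; hence r4c4 = 2.
Column 1 now contains 1, leaving r1c1 = 2.
Column 2 already has 2, which forces r1c2 = 1.
Cage c needs product 48, leaving r1c3 = 4.
1 is placed in row 1, so r1c4 = 3.
Cage b needs product 24, which forces r2c3 = 3.
3 is placed in column 4, which forces r2c4 = 1.
The 4 cells of cage b must have product 24; hence r3c3 = 2.
Column 4 now contains 2; hence r3c4 = 4.
Column 2 now contains 1, so r4c2 = 4.
4 is placed in column 3, which forces r4c3 = 1.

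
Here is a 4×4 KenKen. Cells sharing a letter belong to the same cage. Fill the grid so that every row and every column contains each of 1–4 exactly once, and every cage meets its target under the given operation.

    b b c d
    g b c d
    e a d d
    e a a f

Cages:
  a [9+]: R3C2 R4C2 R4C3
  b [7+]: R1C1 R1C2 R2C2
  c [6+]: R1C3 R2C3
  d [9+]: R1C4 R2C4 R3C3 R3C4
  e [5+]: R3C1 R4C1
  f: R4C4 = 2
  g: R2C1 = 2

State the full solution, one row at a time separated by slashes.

3 1 2 4 / 2 3 4 1 / 4 2 1 3 / 1 4 3 2

G is a freebie, leaving R2C1 = 2.
Row 2 now contains 2, so R2C3 = 4.
Cage f is a single given cell, so R4C4 = 2.
Column 3 now contains 4, which forces R1C3 = 2.
Cage a needs sum 9, so R3C2 = 2.
Cage d needs sum 9; hence R3C3 = 1.
Cage a needs sum 9, which forces R4C2 = 4.
2 is placed in row 4, so R4C3 = 3.
The 3 cells of cage b must have sum 7, which forces R1C1 = 3.
2 is placed in row 1; hence R1C2 = 1.
1 is placed in row 1, leaving R1C4 = 4.
Cage b has sum 7, which forces R2C2 = 3.
Row 2 already has 3, so R2C4 = 1.
Row 3 already has 1, which forces R3C1 = 4.
Column 4 now contains 4, so R3C4 = 3.
Row 4 now contains 4, so R4C1 = 1.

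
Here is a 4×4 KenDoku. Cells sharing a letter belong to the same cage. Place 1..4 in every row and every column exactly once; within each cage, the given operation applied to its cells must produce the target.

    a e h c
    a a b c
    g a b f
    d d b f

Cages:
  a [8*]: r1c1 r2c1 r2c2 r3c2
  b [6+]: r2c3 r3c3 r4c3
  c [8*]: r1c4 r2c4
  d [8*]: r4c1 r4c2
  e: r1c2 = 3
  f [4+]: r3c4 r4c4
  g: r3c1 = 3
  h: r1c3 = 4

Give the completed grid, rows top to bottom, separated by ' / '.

Cage e is a single given cell, leaving r1c2 = 3.
Cage h is given, which forces r1c3 = 4.
Row 1 now contains 4, leaving r1c4 = 2.
Column 4 already has 2, which forces r2c4 = 4.
Cage g is a single given cell, which forces r3c1 = 3.
Row 3 already has 3; hence r3c4 = 1.
Column 4 now contains 1; hence r4c4 = 3.
Row 1 now contains 2; hence r1c1 = 1.
Cage a has product 8; hence r2c1 = 2.
Cage a has product 8, so r2c2 = 1.
Cage b has sum 6, so r2c3 = 3.
The 4 cells of cage a must have product 8, which forces r3c2 = 4.
Row 3 now contains 1, which forces r3c3 = 2.
Column 1 already has 2, which forces r4c1 = 4.
4 is placed in column 2, so r4c2 = 2.
Cage b needs sum 6, so r4c3 = 1.

1 3 4 2 / 2 1 3 4 / 3 4 2 1 / 4 2 1 3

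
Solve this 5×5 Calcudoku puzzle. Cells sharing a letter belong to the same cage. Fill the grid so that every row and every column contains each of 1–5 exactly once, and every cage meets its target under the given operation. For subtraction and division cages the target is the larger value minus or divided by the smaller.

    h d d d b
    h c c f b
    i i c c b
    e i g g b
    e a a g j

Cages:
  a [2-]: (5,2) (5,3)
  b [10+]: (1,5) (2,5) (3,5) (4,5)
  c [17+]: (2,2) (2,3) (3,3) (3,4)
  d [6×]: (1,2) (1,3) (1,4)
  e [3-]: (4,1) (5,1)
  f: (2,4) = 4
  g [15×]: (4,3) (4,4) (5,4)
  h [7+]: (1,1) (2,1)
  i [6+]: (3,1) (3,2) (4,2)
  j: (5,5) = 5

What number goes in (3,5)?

2

F is a freebie, so (2,4) = 4.
Cage j is a single given cell, which forces (5,5) = 5.
Cage c needs sum 17; hence (3,3) = 4.
The 4 cells of cage c must have sum 17; hence (3,4) = 5.
Cage g needs product 15, leaving (4,3) = 5.
The 4 cells of cage c must have sum 17, which forces (2,2) = 5.
Column 3 now contains 5, which forces (2,3) = 3.
The two cells of cage h must have sum 7, which forces (1,1) = 5.
Row 2 already has 3, which forces (2,1) = 2.
2 is placed in row 2; hence (2,5) = 1.
The only place for 4 in row 1 is (1,5).
The only place for 4 in row 4 is (4,1).
Column 1 now contains 4, so (5,1) = 1.
1 is placed in row 5, which forces (5,3) = 2.
1 is placed in row 5, so (5,4) = 3.
Cage d needs product 6, which forces (1,2) = 3.
2 is placed in column 3; hence (1,3) = 1.
Cage d needs product 6, which forces (1,4) = 2.
1 is placed in column 1, which forces (3,1) = 3.
3 is placed in row 3, leaving (3,5) = 2.
Column 4 now contains 3; hence (4,4) = 1.
2 is placed in column 5, which forces (4,5) = 3.
3 is placed in row 5, leaving (5,2) = 4.
Row 3 already has 2; hence (3,2) = 1.
1 is placed in row 4; hence (4,2) = 2.
Completed grid: 5 3 1 2 4 / 2 5 3 4 1 / 3 1 4 5 2 / 4 2 5 1 3 / 1 4 2 3 5.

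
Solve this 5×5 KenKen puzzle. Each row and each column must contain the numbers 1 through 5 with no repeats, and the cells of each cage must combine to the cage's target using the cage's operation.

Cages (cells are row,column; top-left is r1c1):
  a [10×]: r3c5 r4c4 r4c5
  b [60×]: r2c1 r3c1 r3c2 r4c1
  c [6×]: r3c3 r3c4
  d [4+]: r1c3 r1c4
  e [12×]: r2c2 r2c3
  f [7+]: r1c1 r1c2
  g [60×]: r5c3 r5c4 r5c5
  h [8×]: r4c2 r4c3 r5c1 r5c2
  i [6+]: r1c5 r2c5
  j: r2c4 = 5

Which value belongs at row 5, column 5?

3

Cage j is given, which forces r2c4 = 5.
In row 4, 3 can only go at r4c1, so r4c1 = 3.
Row 4 needs a 5, and only r4c5 is open for it.
Cage g has product 60, which forces r5c3 = 5.
Row 2 needs a 1, and only r2c1 is open for it.
The 4 cells of cage h must have product 8, so r4c3 = 1.
Row 4 now contains 1; hence r4c4 = 2.
The 4 cells of cage h must have product 8, which forces r5c2 = 1.
Column 3 now contains 1, leaving r1c3 = 3.
The two cells of cage d must have sum 4, so r1c4 = 1.
3 is placed in column 3; hence r2c3 = 4.
Row 2 now contains 4; hence r2c5 = 2.
Cage c needs two cells with product 6; hence r3c3 = 2.
Column 4 now contains 2, so r3c4 = 3.
Cage a has product 10, leaving r3c5 = 1.
2 is placed in row 4; hence r4c2 = 4.
The 4 cells of cage h must have product 8, so r5c1 = 2.
3 is placed in column 4, leaving r5c4 = 4.
Row 5 already has 4, so r5c5 = 3.
Cage f's pair has sum 7; hence r1c1 = 5.
Cage f needs two cells with sum 7, which forces r1c2 = 2.
Column 5 already has 2, so r1c5 = 4.
Row 2 now contains 4, which forces r2c2 = 3.
Cage b has product 60, leaving r3c1 = 4.
Column 2 now contains 4, leaving r3c2 = 5.
Completed grid: 5 2 3 1 4 / 1 3 4 5 2 / 4 5 2 3 1 / 3 4 1 2 5 / 2 1 5 4 3.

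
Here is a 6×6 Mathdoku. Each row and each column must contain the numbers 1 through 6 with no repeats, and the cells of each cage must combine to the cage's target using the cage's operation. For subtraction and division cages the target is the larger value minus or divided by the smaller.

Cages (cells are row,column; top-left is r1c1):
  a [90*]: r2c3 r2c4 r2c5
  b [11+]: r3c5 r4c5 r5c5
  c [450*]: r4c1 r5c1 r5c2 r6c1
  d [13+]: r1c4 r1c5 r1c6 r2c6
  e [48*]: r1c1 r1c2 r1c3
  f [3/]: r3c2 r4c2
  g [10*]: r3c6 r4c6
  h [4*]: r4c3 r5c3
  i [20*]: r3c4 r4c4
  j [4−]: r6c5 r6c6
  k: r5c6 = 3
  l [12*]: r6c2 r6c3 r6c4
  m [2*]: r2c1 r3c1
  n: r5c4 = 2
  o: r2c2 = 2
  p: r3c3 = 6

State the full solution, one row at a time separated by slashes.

Cage o is a single given cell; hence r2c2 = 2.
P is a freebie, leaving r3c3 = 6.
Cage c needs product 450, which forces r5c2 = 5.
Cage n is given, which forces r5c4 = 2.
Cage k is given, which forces r5c6 = 3.
Row 2 already has 2, which forces r2c1 = 1.
The two cells of cage m must have product 2, leaving r3c1 = 2.
Row 3 now contains 2, which forces r3c6 = 5.
Column 6 already has 5, so r4c6 = 2.
3 is placed in row 5, so r5c1 = 6.
6 is placed in column 1, which forces r1c1 = 4.
Cage e needs product 48; hence r1c2 = 6.
The 3 cells of cage e must have product 48, so r1c3 = 2.
6 is placed in row 1, so r1c6 = 1.
5 is placed in row 3, so r3c4 = 4.
Row 3 now contains 4, so r3c5 = 1.
Cage i's pair has product 20, which forces r4c4 = 5.
The 3 cells of cage b must have sum 11, which forces r4c5 = 6.
1 is placed in column 5, which forces r5c5 = 4.
Column 6 now contains 1, which forces r6c6 = 6.
5 is placed in column 4; hence r1c4 = 3.
The 4 cells of cage d must have sum 13; hence r1c5 = 5.
Cage a has product 90, so r2c4 = 6.
Column 5 already has 5, so r2c5 = 3.
Column 6 now contains 6; hence r2c6 = 4.
Row 3 already has 1, leaving r3c2 = 3.
Row 4 already has 5, which forces r4c1 = 3.
The two cells of cage f must have quotient 3; hence r4c2 = 1.
The two cells of cage h must have product 4, which forces r4c3 = 4.
Row 5 already has 4, leaving r5c3 = 1.
The 4 cells of cage c must have product 450, so r6c1 = 5.
Column 2 now contains 1; hence r6c2 = 4.
Column 3 now contains 1, so r6c3 = 3.
Column 4 now contains 3, which forces r6c4 = 1.
The two cells of cage j must have difference 4, leaving r6c5 = 2.
3 is placed in row 2, which forces r2c3 = 5.

4 6 2 3 5 1 / 1 2 5 6 3 4 / 2 3 6 4 1 5 / 3 1 4 5 6 2 / 6 5 1 2 4 3 / 5 4 3 1 2 6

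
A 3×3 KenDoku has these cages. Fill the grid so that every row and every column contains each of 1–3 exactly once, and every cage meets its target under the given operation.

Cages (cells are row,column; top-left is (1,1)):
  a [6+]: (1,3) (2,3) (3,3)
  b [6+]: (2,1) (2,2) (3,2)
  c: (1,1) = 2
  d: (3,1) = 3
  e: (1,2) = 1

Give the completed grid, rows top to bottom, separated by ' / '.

2 1 3 / 1 3 2 / 3 2 1

C is a freebie, which forces (1,1) = 2.
Cage e is a single given cell, so (1,2) = 1.
1 is placed in row 1; hence (1,3) = 3.
D is a freebie, leaving (3,1) = 3.
Row 3 now contains 3, so (3,2) = 2.
2 is placed in row 3, which forces (3,3) = 1.
Column 1 already has 3, leaving (2,1) = 1.
Column 2 already has 2, so (2,2) = 3.
1 is placed in column 3, so (2,3) = 2.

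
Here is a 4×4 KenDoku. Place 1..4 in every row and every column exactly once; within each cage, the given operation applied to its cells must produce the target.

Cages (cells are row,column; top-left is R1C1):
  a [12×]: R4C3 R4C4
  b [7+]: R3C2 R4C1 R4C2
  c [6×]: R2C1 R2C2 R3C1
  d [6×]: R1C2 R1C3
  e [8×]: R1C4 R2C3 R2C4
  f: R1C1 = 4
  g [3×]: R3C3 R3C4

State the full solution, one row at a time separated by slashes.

4 3 2 1 / 3 1 4 2 / 2 4 1 3 / 1 2 3 4

F is a freebie, leaving R1C1 = 4.
The only place for 1 in row 1 is R1C4.
Cage g needs two cells with product 3; hence R3C3 = 1.
Column 4 now contains 1, so R3C4 = 3.
Column 4 now contains 3, so R4C4 = 4.
The 3 cells of cage e must have product 8, which forces R2C3 = 4.
4 is placed in column 4; hence R2C4 = 2.
3 is placed in row 3, leaving R3C1 = 2.
Row 3 now contains 2, which forces R3C2 = 4.
Column 1 already has 2, so R4C1 = 1.
4 is placed in row 4; hence R4C3 = 3.
Cage d needs two cells with product 6; hence R1C2 = 3.
3 is placed in column 3, so R1C3 = 2.
Column 1 already has 1; hence R2C1 = 3.
Cage c needs product 6, which forces R2C2 = 1.
3 is placed in row 4, leaving R4C2 = 2.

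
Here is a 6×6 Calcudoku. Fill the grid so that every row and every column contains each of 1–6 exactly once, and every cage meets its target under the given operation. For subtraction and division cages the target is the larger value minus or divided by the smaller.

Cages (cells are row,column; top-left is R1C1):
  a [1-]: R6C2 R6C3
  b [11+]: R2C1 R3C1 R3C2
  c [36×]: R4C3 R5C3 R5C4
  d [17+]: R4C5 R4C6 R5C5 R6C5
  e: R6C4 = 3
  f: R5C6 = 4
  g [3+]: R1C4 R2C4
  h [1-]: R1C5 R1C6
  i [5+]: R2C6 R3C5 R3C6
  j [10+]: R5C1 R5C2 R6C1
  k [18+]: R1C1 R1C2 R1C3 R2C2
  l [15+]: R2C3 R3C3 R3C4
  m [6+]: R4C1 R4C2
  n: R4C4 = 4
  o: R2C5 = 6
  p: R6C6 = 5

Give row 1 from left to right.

Cage o is given, which forces R2C5 = 6.
Cage n is given, leaving R4C4 = 4.
F is a freebie, which forces R5C6 = 4.
Cage e is given, leaving R6C4 = 3.
Cage p is given; hence R6C6 = 5.
Cage d has sum 17, which forces R4C6 = 6.
The 4 cells of cage d must have sum 17, so R6C5 = 4.
The only place for 3 in row 4 is R4C3.
Row 4 needs a 2, and only R4C5 is open for it.
Cage h's pair has difference 1; hence R1C6 = 2.
Cage i needs sum 5; hence R2C6 = 1.
2 is placed in column 5, which forces R3C5 = 1.
Cage i needs sum 5; hence R3C6 = 3.
2 is placed in column 5, so R5C5 = 5.
2 is placed in row 1, leaving R1C4 = 1.
1 is placed in column 5, so R1C5 = 3.
Row 2 already has 1; hence R2C4 = 2.
2 is placed in column 4, so R5C4 = 6.
The 4 cells of cage k must have sum 18, which forces R2C2 = 3.
Cage l has sum 15, so R2C3 = 4.
Cage l has sum 15; hence R3C3 = 6.
6 is placed in column 4, so R3C4 = 5.
3 is placed in column 2, which forces R5C2 = 1.
6 is placed in row 5, so R5C3 = 2.
The 3 cells of cage j must have sum 10, which forces R6C1 = 6.
Column 2 now contains 1, so R6C2 = 2.
Column 3 already has 2, which forces R6C3 = 1.
Cage k has sum 18; hence R1C1 = 4.
Cage k has sum 18, so R1C2 = 6.
Column 3 now contains 6, leaving R1C3 = 5.
4 is placed in row 2, which forces R2C1 = 5.
The 3 cells of cage b must have sum 11, which forces R3C1 = 2.
Column 2 now contains 2; hence R3C2 = 4.
Cage m needs two cells with sum 6; hence R4C1 = 1.
Column 2 now contains 1; hence R4C2 = 5.
1 is placed in row 5, which forces R5C1 = 3.
Completed grid: 4 6 5 1 3 2 / 5 3 4 2 6 1 / 2 4 6 5 1 3 / 1 5 3 4 2 6 / 3 1 2 6 5 4 / 6 2 1 3 4 5.

4 6 5 1 3 2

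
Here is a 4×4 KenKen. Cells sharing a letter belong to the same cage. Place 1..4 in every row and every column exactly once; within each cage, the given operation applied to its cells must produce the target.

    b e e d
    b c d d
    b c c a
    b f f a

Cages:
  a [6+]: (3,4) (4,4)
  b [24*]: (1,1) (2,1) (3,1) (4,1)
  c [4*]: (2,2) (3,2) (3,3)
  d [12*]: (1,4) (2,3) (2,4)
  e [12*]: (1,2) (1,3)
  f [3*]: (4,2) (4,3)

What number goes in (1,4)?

Row 3 needs a 3, and only (3,1) is open for it.
Column 2 needs a 2, and only (2,2) is open for it.
The 3 cells of cage c must have product 4, so (3,2) = 1.
Cage c has product 4, leaving (3,3) = 2.
2 is placed in row 3, leaving (3,4) = 4.
Column 2 already has 1, which forces (4,2) = 3.
Row 4 now contains 3; hence (4,3) = 1.
Column 4 already has 4, leaving (4,4) = 2.
Cage b needs product 24, so (1,1) = 2.
Column 2 now contains 3, which forces (1,2) = 4.
Cage e's pair has product 12, so (1,3) = 3.
Row 1 already has 3, which forces (1,4) = 1.
Cage b needs product 24, so (2,1) = 1.
Cage d has product 12; hence (2,3) = 4.
Column 4 now contains 1, leaving (2,4) = 3.
Row 4 already has 2, which forces (4,1) = 4.
Completed grid: 2 4 3 1 / 1 2 4 3 / 3 1 2 4 / 4 3 1 2.

1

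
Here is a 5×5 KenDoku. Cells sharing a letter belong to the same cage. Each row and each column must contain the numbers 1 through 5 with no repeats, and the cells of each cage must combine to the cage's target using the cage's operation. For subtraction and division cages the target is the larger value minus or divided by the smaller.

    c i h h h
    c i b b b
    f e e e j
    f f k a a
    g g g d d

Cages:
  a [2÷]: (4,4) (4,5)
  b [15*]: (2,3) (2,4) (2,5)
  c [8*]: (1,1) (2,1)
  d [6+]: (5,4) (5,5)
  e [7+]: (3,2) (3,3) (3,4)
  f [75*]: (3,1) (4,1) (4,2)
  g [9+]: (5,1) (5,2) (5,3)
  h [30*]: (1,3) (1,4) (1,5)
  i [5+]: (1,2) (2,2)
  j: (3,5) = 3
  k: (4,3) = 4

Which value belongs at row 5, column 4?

Cage f has product 75; hence (3,1) = 5.
Cage j is given, which forces (3,5) = 3.
The 3 cells of cage f must have product 75, leaving (4,1) = 3.
Cage f needs product 75; hence (4,2) = 5.
K is a freebie, which forces (4,3) = 4.
The only place for 1 in row 1 is (1,2).
Cage i needs two cells with sum 5, leaving (2,2) = 4.
Column 2 now contains 4, so (3,2) = 2.
2 is placed in row 3, which forces (3,3) = 1.
1 is placed in row 3, which forces (3,4) = 4.
Column 2 now contains 2; hence (5,2) = 3.
Cage c needs two cells with product 8, leaving (1,1) = 4.
Row 2 now contains 4, leaving (2,1) = 2.
Column 1 already has 4, leaving (5,1) = 1.
Cage g has sum 9, which forces (5,3) = 5.
Cage d's pair has sum 6, leaving (5,4) = 2.
The two cells of cage d must have sum 6, so (5,5) = 4.
Column 3 already has 5; hence (2,3) = 3.
Column 4 now contains 2, leaving (4,4) = 1.
Cage a needs two cells with quotient 2; hence (4,5) = 2.
Column 3 now contains 3, leaving (1,3) = 2.
The 3 cells of cage h must have product 30, so (1,4) = 3.
Column 5 already has 2; hence (1,5) = 5.
Column 4 already has 1, which forces (2,4) = 5.
The 3 cells of cage b must have product 15, which forces (2,5) = 1.
Filled in: 4 1 2 3 5 / 2 4 3 5 1 / 5 2 1 4 3 / 3 5 4 1 2 / 1 3 5 2 4.

2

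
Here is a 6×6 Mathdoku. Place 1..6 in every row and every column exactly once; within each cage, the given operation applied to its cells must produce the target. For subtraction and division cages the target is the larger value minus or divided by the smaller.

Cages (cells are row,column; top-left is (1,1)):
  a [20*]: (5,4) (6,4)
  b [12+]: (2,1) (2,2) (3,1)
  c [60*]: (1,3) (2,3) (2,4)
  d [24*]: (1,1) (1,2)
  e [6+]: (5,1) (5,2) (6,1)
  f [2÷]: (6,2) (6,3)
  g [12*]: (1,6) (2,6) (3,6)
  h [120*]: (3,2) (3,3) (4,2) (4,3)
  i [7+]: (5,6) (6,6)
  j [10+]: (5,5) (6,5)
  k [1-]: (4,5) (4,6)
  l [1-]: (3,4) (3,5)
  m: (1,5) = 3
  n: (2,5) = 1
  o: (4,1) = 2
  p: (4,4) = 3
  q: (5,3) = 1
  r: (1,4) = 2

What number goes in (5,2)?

R is a freebie, leaving (1,4) = 2.
Cage m is a single given cell; hence (1,5) = 3.
Cage n is a single given cell, leaving (2,5) = 1.
O is a freebie, leaving (4,1) = 2.
Cage p is a single given cell, which forces (4,4) = 3.
Cage q is given, which forces (5,3) = 1.
Cage e needs sum 6; hence (5,1) = 3.
Cage e has sum 6; hence (5,2) = 2.
Cage e needs sum 6, so (6,1) = 1.
Cage b has sum 12, leaving (2,2) = 3.
Row 2 now contains 3, which forces (2,3) = 2.
The 3 cells of cage g must have product 12, so (1,6) = 1.
Cage f's pair has quotient 2, which forces (6,2) = 6.
Cage f's pair has quotient 2, so (6,3) = 3.
Row 6 already has 6, which forces (6,5) = 4.
Row 6 already has 3, so (6,6) = 2.
Cage d needs two cells with product 24, which forces (1,1) = 6.
Column 2 now contains 6; hence (1,2) = 4.
Row 1 now contains 6; hence (1,3) = 5.
Cage g needs product 12, so (2,6) = 4.
2 is placed in column 6, so (3,6) = 3.
Cage a needs two cells with product 20, leaving (5,4) = 4.
Column 5 now contains 4; hence (5,5) = 6.
Cage i needs two cells with sum 7, so (5,6) = 5.
4 is placed in row 6; hence (6,4) = 5.
Row 2 already has 4, leaving (2,1) = 5.
Column 4 now contains 5, so (2,4) = 6.
Cage b needs sum 12; hence (3,1) = 4.
Row 3 now contains 4; hence (3,3) = 6.
Column 4 already has 6, leaving (3,4) = 1.
6 is placed in column 3, which forces (4,3) = 4.
6 is placed in column 5, leaving (4,5) = 5.
Column 6 already has 5, leaving (4,6) = 6.
1 is placed in row 3, so (3,2) = 5.
5 is placed in column 5, leaving (3,5) = 2.
Row 4 already has 5, leaving (4,2) = 1.
Filled in: 6 4 5 2 3 1 / 5 3 2 6 1 4 / 4 5 6 1 2 3 / 2 1 4 3 5 6 / 3 2 1 4 6 5 / 1 6 3 5 4 2.

2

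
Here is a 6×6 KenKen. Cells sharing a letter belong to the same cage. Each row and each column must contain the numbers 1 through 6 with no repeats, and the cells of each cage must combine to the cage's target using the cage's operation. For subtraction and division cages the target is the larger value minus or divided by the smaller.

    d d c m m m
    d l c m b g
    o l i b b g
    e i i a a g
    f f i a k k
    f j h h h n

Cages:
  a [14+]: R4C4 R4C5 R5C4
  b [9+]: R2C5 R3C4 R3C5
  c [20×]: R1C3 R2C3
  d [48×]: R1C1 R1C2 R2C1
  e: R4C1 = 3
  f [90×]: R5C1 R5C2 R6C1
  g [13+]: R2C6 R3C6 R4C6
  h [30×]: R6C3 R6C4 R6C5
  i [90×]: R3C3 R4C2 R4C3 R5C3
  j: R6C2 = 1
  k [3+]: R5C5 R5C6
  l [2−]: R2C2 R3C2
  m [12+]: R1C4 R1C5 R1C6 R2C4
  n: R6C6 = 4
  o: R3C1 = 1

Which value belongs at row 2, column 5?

1

Cage o is given, so R3C1 = 1.
Cage e is given; hence R4C1 = 3.
J is a freebie, so R6C2 = 1.
N is a freebie, leaving R6C6 = 4.
The 3 cells of cage f must have product 90, so R5C2 = 3.
Cage i needs product 90, so R3C3 = 3.
The only place for 1 in row 4 is R4C3.
Row 5 needs a 4, and only R5C4 is open for it.
The 3 cells of cage a must have sum 14, which forces R4C4 = 6.
Cage a needs sum 14; hence R4C5 = 4.
Column 4 now contains 6, which forces R3C4 = 2.
Row 4 already has 6; hence R4C2 = 5.
Row 4 already has 5, which forces R4C6 = 2.
Cage i has product 90, so R5C3 = 6.
Column 6 now contains 2, leaving R5C6 = 1.
Row 5 now contains 6, leaving R5C1 = 5.
Row 5 already has 1, so R5C5 = 2.
The 3 cells of cage f must have product 90; hence R6C1 = 6.
The 3 cells of cage d must have product 48; hence R1C2 = 6.
Cage m needs sum 12; hence R2C4 = 3.
2 is placed in column 5, so R2C5 = 1.
Column 2 already has 6, leaving R3C2 = 4.
Cage b needs sum 9, leaving R3C5 = 6.
6 is placed in row 3; hence R3C6 = 5.
The 3 cells of cage h must have product 30, so R6C3 = 2.
Column 4 now contains 3, so R6C4 = 5.
Row 6 now contains 5, so R6C5 = 3.
5 is placed in column 4, so R1C4 = 1.
Column 5 already has 3; hence R1C5 = 5.
Column 6 already has 5; hence R1C6 = 3.
Column 2 now contains 4, so R2C2 = 2.
Column 6 already has 5, so R2C6 = 6.
Cage d has product 48, which forces R1C1 = 2.
Row 1 already has 5, so R1C3 = 4.
Row 2 already has 2, so R2C1 = 4.
The two cells of cage c must have product 20, which forces R2C3 = 5.
Filled in: 2 6 4 1 5 3 / 4 2 5 3 1 6 / 1 4 3 2 6 5 / 3 5 1 6 4 2 / 5 3 6 4 2 1 / 6 1 2 5 3 4.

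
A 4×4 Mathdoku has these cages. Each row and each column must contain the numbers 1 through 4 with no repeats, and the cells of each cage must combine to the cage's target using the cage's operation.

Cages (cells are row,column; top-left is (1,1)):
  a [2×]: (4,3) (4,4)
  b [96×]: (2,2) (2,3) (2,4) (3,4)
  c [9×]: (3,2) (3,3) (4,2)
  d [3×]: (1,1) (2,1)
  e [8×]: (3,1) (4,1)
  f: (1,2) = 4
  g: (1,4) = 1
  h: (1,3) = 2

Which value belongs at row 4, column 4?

2

Cage f is a single given cell, which forces (1,2) = 4.
Cage h is given; hence (1,3) = 2.
Cage g is given, which forces (1,4) = 1.
Cage c has product 9; hence (3,2) = 1.
Cage c needs product 9; hence (3,3) = 3.
Cage b has product 96; hence (3,4) = 4.
Cage c has product 9; hence (4,2) = 3.
Column 3 now contains 2; hence (4,3) = 1.
1 is placed in column 4, so (4,4) = 2.
Row 1 already has 1, leaving (1,1) = 3.
The two cells of cage d must have product 3; hence (2,1) = 1.
Column 2 already has 3; hence (2,2) = 2.
3 is placed in column 3, so (2,3) = 4.
Column 4 now contains 2, leaving (2,4) = 3.
Row 3 already has 4; hence (3,1) = 2.
2 is placed in row 4, so (4,1) = 4.
Filled in: 3 4 2 1 / 1 2 4 3 / 2 1 3 4 / 4 3 1 2.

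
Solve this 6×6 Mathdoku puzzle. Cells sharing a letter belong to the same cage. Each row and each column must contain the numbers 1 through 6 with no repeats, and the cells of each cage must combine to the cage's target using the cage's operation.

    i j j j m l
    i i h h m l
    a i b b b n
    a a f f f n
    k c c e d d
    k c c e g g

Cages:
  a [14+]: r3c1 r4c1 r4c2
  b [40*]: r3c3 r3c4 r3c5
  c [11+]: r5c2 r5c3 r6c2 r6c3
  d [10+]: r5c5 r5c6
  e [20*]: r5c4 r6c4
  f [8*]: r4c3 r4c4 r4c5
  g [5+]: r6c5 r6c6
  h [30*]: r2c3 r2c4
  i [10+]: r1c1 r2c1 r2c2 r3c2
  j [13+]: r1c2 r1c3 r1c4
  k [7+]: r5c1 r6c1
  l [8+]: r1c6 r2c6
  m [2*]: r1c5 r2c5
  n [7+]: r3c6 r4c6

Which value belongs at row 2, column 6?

3

Column 4 needs a 1, and only r4c4 is open for it.
The only place for 3 in column 4 is r1c4.
The only place for 2 in column 4 is r3c4.
In column 4, 6 can only go at r2c4, so r2c4 = 6.
Row 2 already has 6, so r2c3 = 5.
5 is placed in column 3, leaving r3c3 = 4.
Row 3 already has 4, which forces r3c5 = 5.
Column 3 now contains 4, so r4c3 = 2.
Row 4 already has 2, so r4c5 = 4.
Column 5 now contains 4; hence r5c5 = 6.
Row 5 already has 6, so r5c6 = 4.
Cage j needs sum 13, leaving r1c2 = 4.
Column 3 now contains 4, so r1c3 = 6.
6 is placed in row 1, so r1c6 = 5.
Cage n's pair has sum 7; hence r3c6 = 1.
Cage n's pair has sum 7; hence r4c6 = 6.
Row 5 already has 4, leaving r5c4 = 5.
The two cells of cage e must have product 20, leaving r6c4 = 4.
Cage l's pair has sum 8; hence r2c6 = 3.
Cage a needs sum 14, so r3c1 = 6.
6 is placed in row 3, leaving r3c2 = 3.
Column 2 already has 3, which forces r4c2 = 5.
Column 1 already has 6, leaving r6c1 = 5.
Column 2 now contains 5, so r6c2 = 6.
3 is placed in column 6, which forces r6c6 = 2.
The 4 cells of cage i must have sum 10, leaving r2c1 = 4.
5 is placed in row 4; hence r4c1 = 3.
Cage k needs two cells with sum 7, so r5c1 = 2.
Cage c has sum 11, so r5c2 = 1.
Cage c needs sum 11, leaving r5c3 = 3.
Cage c has sum 11, leaving r6c3 = 1.
Row 6 now contains 2, leaving r6c5 = 3.
2 is placed in column 1; hence r1c1 = 1.
Row 1 already has 1, which forces r1c5 = 2.
1 is placed in column 2, leaving r2c2 = 2.
Column 5 now contains 2, which forces r2c5 = 1.
Completed grid: 1 4 6 3 2 5 / 4 2 5 6 1 3 / 6 3 4 2 5 1 / 3 5 2 1 4 6 / 2 1 3 5 6 4 / 5 6 1 4 3 2.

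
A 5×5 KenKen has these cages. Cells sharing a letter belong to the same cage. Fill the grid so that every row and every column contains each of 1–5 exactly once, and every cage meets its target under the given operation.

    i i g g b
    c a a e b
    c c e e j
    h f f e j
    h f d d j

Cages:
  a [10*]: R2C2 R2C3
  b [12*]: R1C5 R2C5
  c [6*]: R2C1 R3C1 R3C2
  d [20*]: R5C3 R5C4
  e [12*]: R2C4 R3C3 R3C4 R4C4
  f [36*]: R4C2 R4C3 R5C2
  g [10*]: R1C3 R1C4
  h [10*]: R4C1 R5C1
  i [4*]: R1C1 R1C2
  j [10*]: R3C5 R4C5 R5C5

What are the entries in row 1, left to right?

4 1 5 2 3

Cage f needs product 36, which forces R4C2 = 4.
Cage f has product 36, so R4C3 = 3.
The 3 cells of cage f must have product 36, which forces R5C2 = 3.
Cage i needs two cells with product 4, leaving R1C1 = 4.
Column 2 already has 4, which forces R1C2 = 1.
Row 1 already has 4, leaving R1C5 = 3.
Column 5 already has 3, which forces R2C5 = 4.
1 is placed in column 2; hence R3C2 = 2.
Row 3 now contains 2, leaving R3C3 = 1.
Row 3 already has 1; hence R3C5 = 5.
Cage c needs product 6, leaving R2C1 = 1.
2 is placed in column 2, leaving R2C2 = 5.
Cage a needs two cells with product 10, so R2C3 = 2.
Cage e needs product 12, which forces R2C4 = 3.
Row 3 already has 1; hence R3C1 = 3.
Cage e needs product 12, so R3C4 = 4.
Cage e needs product 12, which forces R4C4 = 1.
1 is placed in row 4; hence R4C5 = 2.
Column 4 already has 4, which forces R5C4 = 5.
2 is placed in column 5, so R5C5 = 1.
Column 3 now contains 2; hence R1C3 = 5.
Column 4 already has 5, leaving R1C4 = 2.
2 is placed in row 4; hence R4C1 = 5.
5 is placed in row 5, which forces R5C1 = 2.
5 is placed in row 5, so R5C3 = 4.
Completed grid: 4 1 5 2 3 / 1 5 2 3 4 / 3 2 1 4 5 / 5 4 3 1 2 / 2 3 4 5 1.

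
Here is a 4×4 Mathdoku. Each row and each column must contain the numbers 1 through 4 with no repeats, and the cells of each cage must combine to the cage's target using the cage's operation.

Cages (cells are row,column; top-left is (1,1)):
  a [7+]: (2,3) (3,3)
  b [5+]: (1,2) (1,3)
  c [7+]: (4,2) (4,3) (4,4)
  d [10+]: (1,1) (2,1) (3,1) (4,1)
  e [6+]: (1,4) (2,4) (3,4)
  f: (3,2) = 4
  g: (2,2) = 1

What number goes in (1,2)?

3

G is a freebie, which forces (2,2) = 1.
Cage f is a single given cell, which forces (3,2) = 4.
Row 3 already has 4, so (3,3) = 3.
Column 2 now contains 4; hence (4,2) = 2.
Column 2 now contains 2; hence (1,2) = 3.
Cage b's pair has sum 5, so (1,3) = 2.
Row 1 now contains 2, so (1,4) = 1.
Column 3 already has 3, leaving (2,3) = 4.
1 is placed in column 4, leaving (3,4) = 2.
Column 3 already has 4, which forces (4,3) = 1.
1 is placed in column 4, so (4,4) = 4.
Row 1 already has 1, which forces (1,1) = 4.
Cage d needs sum 10, so (2,1) = 2.
2 is placed in column 4, leaving (2,4) = 3.
2 is placed in row 3, leaving (3,1) = 1.
Row 4 now contains 4, leaving (4,1) = 3.
Completed grid: 4 3 2 1 / 2 1 4 3 / 1 4 3 2 / 3 2 1 4.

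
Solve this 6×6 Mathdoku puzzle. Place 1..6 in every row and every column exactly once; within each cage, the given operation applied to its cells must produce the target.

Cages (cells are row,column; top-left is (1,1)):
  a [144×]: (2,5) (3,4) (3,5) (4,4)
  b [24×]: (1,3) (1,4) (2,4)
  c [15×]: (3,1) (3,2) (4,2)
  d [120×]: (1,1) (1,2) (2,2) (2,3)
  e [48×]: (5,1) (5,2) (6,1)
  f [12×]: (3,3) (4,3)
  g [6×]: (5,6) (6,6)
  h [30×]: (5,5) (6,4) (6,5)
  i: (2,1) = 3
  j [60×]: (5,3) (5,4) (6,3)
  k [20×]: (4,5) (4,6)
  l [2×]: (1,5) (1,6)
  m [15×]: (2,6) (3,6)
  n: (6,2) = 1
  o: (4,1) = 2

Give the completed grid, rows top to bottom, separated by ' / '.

5 6 4 3 1 2 / 3 4 1 2 6 5 / 1 5 2 6 4 3 / 2 3 6 1 5 4 / 6 2 5 4 3 1 / 4 1 3 5 2 6

I is a freebie, leaving (2,1) = 3.
Row 2 now contains 3, which forces (2,6) = 5.
Column 6 now contains 5, which forces (3,6) = 3.
Cage o is given, leaving (4,1) = 2.
Column 6 now contains 5, which forces (4,6) = 4.
N is a freebie, so (6,2) = 1.
Cage c has product 15, so (3,1) = 1.
Column 2 now contains 1, so (3,2) = 5.
Cage c has product 15, leaving (4,2) = 3.
3 is placed in row 4, which forces (4,3) = 6.
Row 4 already has 6, so (4,4) = 1.
Row 4 already has 4, leaving (4,5) = 5.
Cage e has product 48, leaving (5,2) = 2.
The two cells of cage g must have product 6, so (5,6) = 1.
The two cells of cage g must have product 6, so (6,6) = 6.
Cage d has product 120, so (1,1) = 5.
The two cells of cage l must have product 2; hence (1,5) = 1.
Column 6 already has 1, so (1,6) = 2.
Cage d has product 120, which forces (2,3) = 1.
The 4 cells of cage a must have product 144, leaving (2,5) = 6.
Cage f's pair has product 12; hence (3,3) = 2.
The 4 cells of cage a must have product 144, so (3,4) = 6.
The 4 cells of cage a must have product 144, leaving (3,5) = 4.
Cage e has product 48, leaving (5,1) = 6.
Row 5 already has 1, leaving (5,5) = 3.
Row 6 already has 6, which forces (6,1) = 4.
Cage h needs product 30; hence (6,4) = 5.
The 3 cells of cage h must have product 30, so (6,5) = 2.
Cage d needs product 120, which forces (1,2) = 6.
6 is placed in row 2, leaving (2,2) = 4.
The 3 cells of cage b must have product 24, which forces (2,4) = 2.
Cage j has product 60, leaving (5,3) = 5.
Column 4 now contains 5, which forces (5,4) = 4.
Row 6 now contains 5, so (6,3) = 3.
3 is placed in column 3, leaving (1,3) = 4.
Column 4 already has 4; hence (1,4) = 3.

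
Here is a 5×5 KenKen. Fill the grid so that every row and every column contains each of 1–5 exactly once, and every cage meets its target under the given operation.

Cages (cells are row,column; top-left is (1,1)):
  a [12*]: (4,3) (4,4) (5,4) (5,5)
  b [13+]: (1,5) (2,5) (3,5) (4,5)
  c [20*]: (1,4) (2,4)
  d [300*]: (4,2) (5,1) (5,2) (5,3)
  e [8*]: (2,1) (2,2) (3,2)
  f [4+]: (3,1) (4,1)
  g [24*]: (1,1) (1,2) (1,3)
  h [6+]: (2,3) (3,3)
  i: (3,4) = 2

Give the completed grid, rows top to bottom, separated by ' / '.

4 2 3 5 1 / 2 1 5 4 3 / 3 4 1 2 5 / 1 5 2 3 4 / 5 3 4 1 2

Cage i is a single given cell, so (3,4) = 2.
The 4 cells of cage d must have product 300, which forces (4,2) = 5.
The only place for 1 in row 1 is (1,5).
The only place for 5 in row 1 is (1,4).
Column 4 already has 5, leaving (2,4) = 4.
Cage e has product 8, so (3,2) = 4.
4 is placed in column 2; hence (5,2) = 3.
3 is placed in row 5; hence (5,4) = 1.
Column 2 already has 3, so (1,2) = 2.
Column 2 already has 2; hence (2,2) = 1.
Row 2 already has 1, so (2,3) = 5.
Row 2 already has 5, which forces (2,5) = 3.
5 is placed in column 3, so (3,3) = 1.
Column 5 already has 3, leaving (3,5) = 5.
1 is placed in column 3, so (4,3) = 2.
Column 4 now contains 1, so (4,4) = 3.
Cage b needs sum 13; hence (4,5) = 4.
5 is placed in column 3, so (5,3) = 4.
Column 5 already has 4; hence (5,5) = 2.
Cage g has product 24, which forces (1,1) = 4.
Column 3 now contains 4, which forces (1,3) = 3.
Row 2 already has 1, so (2,1) = 2.
Row 3 now contains 1, which forces (3,1) = 3.
Row 4 already has 3, so (4,1) = 1.
Row 5 now contains 4, leaving (5,1) = 5.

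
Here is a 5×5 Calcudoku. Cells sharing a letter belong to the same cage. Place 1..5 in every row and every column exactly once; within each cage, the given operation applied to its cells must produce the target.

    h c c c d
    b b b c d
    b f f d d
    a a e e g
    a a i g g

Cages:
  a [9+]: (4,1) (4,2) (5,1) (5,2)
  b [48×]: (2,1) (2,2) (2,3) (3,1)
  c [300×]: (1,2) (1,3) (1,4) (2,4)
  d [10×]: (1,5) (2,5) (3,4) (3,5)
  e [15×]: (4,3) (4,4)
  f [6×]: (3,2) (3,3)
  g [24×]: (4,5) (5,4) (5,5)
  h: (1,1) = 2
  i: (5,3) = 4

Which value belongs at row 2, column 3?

Cage h is given; hence (1,1) = 2.
The 4 cells of cage c must have product 300, which forces (2,4) = 5.
2 is placed in column 1; hence (3,1) = 4.
Cage d needs product 10, leaving (3,4) = 1.
Column 4 now contains 5, which forces (4,4) = 3.
Cage i is a single given cell, which forces (5,3) = 4.
4 is placed in row 5, leaving (5,4) = 2.
2 is placed in row 5, which forces (5,5) = 3.
3 is placed in column 4, which forces (1,4) = 4.
Cage b needs product 48, so (2,2) = 4.
The 4 cells of cage a must have sum 9, leaving (4,1) = 1.
Cage a needs sum 9, which forces (4,2) = 2.
Row 4 already has 3; hence (4,3) = 5.
Cage g has product 24, so (4,5) = 4.
Cage a has sum 9, which forces (5,1) = 5.
Cage a has sum 9, so (5,2) = 1.
The 4 cells of cage c must have product 300; hence (1,2) = 5.
5 is placed in column 3; hence (1,3) = 3.
Row 1 now contains 5; hence (1,5) = 1.
Column 1 already has 1, so (2,1) = 3.
The 4 cells of cage b must have product 48, leaving (2,3) = 1.
1 is placed in column 5, which forces (2,5) = 2.
Column 2 already has 2, which forces (3,2) = 3.
Cage f's pair has product 6, leaving (3,3) = 2.
2 is placed in column 5, leaving (3,5) = 5.
Completed grid: 2 5 3 4 1 / 3 4 1 5 2 / 4 3 2 1 5 / 1 2 5 3 4 / 5 1 4 2 3.

1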